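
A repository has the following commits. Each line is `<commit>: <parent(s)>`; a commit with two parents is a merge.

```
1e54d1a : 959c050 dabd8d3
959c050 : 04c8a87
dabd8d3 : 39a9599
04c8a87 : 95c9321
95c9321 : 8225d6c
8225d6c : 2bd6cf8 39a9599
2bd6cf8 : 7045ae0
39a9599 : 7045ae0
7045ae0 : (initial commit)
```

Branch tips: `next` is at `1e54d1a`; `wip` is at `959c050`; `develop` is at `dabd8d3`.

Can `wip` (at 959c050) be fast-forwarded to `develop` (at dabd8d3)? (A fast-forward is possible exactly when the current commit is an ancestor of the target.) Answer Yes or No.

No

A fast-forward from 959c050 to dabd8d3 is possible iff 959c050 is an ancestor of dabd8d3.
Ancestors of dabd8d3: {39a9599, 7045ae0, dabd8d3}.
959c050 is not among them, so fast-forward is not possible.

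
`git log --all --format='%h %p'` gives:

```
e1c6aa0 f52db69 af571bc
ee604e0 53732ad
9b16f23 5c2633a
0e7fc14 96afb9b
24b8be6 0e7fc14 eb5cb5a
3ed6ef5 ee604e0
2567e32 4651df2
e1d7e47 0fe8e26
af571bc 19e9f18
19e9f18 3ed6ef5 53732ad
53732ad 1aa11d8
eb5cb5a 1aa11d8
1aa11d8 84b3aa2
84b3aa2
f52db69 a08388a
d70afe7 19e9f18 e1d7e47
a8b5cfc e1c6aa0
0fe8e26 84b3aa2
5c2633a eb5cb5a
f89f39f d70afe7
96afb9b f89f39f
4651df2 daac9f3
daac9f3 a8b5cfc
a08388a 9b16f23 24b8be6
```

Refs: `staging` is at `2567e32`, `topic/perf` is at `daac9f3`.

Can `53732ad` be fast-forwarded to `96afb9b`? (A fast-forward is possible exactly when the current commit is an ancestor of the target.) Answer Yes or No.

A fast-forward from 53732ad to 96afb9b is possible iff 53732ad is an ancestor of 96afb9b.
Ancestors of 96afb9b: {0fe8e26, 19e9f18, 1aa11d8, 3ed6ef5, 53732ad, 84b3aa2, 96afb9b, d70afe7, e1d7e47, ee604e0, f89f39f}.
53732ad is among them, so fast-forward is possible.

Yes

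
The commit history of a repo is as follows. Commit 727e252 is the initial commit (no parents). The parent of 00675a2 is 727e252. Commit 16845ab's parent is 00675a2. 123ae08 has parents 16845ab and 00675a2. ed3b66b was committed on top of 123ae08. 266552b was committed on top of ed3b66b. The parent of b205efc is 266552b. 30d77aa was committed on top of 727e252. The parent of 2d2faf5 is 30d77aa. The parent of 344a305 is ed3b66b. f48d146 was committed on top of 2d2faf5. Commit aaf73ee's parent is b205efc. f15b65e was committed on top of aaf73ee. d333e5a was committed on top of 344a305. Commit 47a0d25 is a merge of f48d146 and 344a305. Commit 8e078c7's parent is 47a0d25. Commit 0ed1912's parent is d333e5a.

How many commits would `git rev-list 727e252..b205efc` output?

Reachable from b205efc: {00675a2, 123ae08, 16845ab, 266552b, 727e252, b205efc, ed3b66b}.
Reachable from 727e252: {727e252}.
In b205efc's history but not 727e252's: {00675a2, 123ae08, 16845ab, 266552b, b205efc, ed3b66b} — 6 commits.

6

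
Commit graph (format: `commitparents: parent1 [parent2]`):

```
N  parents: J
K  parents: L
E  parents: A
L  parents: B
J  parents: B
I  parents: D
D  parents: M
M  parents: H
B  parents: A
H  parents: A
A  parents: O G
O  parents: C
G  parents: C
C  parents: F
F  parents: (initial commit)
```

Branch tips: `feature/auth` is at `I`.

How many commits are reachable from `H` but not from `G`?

Reachable from H: {A, C, F, G, H, O}.
Reachable from G: {C, F, G}.
In H's history but not G's: {A, H, O} — 3 commits.

3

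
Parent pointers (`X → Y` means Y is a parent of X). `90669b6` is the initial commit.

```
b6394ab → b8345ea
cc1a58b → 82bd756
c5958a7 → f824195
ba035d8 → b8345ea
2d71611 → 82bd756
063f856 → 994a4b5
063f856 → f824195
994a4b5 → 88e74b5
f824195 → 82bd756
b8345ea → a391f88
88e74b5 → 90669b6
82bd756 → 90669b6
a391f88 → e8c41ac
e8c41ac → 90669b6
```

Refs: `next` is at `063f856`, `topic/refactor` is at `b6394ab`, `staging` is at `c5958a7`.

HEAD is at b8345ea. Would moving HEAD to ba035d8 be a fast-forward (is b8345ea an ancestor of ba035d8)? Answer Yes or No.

A fast-forward from b8345ea to ba035d8 is possible iff b8345ea is an ancestor of ba035d8.
Ancestors of ba035d8: {90669b6, a391f88, b8345ea, ba035d8, e8c41ac}.
b8345ea is among them, so fast-forward is possible.

Yes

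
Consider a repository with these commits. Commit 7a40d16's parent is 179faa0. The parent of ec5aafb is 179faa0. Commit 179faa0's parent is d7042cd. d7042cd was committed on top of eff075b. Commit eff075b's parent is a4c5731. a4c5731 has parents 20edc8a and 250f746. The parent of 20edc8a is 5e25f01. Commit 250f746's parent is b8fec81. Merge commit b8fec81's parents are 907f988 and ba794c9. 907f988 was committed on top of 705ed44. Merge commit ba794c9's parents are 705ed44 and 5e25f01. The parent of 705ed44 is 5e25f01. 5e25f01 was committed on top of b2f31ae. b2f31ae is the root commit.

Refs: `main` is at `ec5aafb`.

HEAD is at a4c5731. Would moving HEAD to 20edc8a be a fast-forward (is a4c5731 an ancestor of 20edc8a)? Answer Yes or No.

A fast-forward from a4c5731 to 20edc8a is possible iff a4c5731 is an ancestor of 20edc8a.
Ancestors of 20edc8a: {20edc8a, 5e25f01, b2f31ae}.
a4c5731 is not among them, so fast-forward is not possible.

No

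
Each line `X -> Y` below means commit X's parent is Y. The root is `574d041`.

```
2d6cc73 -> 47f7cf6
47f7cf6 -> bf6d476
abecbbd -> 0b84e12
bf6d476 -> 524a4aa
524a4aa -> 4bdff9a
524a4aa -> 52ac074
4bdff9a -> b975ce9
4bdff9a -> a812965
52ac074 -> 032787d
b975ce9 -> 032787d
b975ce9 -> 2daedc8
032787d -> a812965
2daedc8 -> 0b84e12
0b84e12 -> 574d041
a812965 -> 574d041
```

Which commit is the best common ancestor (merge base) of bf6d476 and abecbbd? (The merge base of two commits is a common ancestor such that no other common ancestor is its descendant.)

0b84e12

Ancestors of bf6d476: {032787d, 0b84e12, 2daedc8, 4bdff9a, 524a4aa, 52ac074, 574d041, a812965, b975ce9, bf6d476}.
Ancestors of abecbbd: {0b84e12, 574d041, abecbbd}.
Common ancestors: {0b84e12, 574d041}.
Among these, 0b84e12 is not an ancestor of any other common ancestor — it is the merge base.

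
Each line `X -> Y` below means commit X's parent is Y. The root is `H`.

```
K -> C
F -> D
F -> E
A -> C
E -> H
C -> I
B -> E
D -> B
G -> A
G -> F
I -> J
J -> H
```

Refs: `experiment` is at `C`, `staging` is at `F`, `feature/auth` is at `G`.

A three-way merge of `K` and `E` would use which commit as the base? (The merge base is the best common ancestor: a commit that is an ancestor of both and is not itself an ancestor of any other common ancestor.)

Ancestors of K: {C, H, I, J, K}.
Ancestors of E: {E, H}.
Common ancestors: {H}.
The only common ancestor is H, so it is the merge base.

H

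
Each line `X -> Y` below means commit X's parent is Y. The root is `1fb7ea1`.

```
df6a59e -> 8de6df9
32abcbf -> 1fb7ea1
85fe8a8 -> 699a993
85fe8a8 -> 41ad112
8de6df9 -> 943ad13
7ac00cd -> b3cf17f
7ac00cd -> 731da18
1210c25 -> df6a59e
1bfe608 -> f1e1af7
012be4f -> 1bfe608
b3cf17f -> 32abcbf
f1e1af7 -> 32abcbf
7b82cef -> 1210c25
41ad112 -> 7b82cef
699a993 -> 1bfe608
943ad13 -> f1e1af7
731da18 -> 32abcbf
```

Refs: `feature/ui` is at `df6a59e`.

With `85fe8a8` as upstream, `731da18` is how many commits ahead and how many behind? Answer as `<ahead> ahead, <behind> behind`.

Reachable from 731da18: {1fb7ea1, 32abcbf, 731da18}.
Reachable from 85fe8a8: {1210c25, 1bfe608, 1fb7ea1, 32abcbf, 41ad112, 699a993, 7b82cef, 85fe8a8, 8de6df9, 943ad13, df6a59e, f1e1af7}.
Only in 731da18's history (ahead): {731da18} — 1.
Only in 85fe8a8's history (behind): {1210c25, 1bfe608, 41ad112, 699a993, 7b82cef, 85fe8a8, 8de6df9, 943ad13, df6a59e, f1e1af7} — 10.

1 ahead, 10 behind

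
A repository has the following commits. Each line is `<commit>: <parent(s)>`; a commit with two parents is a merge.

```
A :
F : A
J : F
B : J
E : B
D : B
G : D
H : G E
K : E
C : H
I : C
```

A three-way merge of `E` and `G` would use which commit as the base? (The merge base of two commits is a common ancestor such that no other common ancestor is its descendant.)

B

Ancestors of E: {A, B, E, F, J}.
Ancestors of G: {A, B, D, F, G, J}.
Common ancestors: {A, B, F, J}.
Among these, B is not an ancestor of any other common ancestor — it is the merge base.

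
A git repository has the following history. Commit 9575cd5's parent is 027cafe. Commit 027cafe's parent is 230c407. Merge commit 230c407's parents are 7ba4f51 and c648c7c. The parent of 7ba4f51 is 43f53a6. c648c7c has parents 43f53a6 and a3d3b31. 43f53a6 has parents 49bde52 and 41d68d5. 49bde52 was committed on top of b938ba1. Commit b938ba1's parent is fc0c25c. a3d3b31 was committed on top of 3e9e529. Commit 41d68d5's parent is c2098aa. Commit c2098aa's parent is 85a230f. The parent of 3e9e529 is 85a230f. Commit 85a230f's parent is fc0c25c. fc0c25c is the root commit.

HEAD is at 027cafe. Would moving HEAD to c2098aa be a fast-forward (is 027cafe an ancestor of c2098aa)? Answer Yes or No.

No

A fast-forward from 027cafe to c2098aa is possible iff 027cafe is an ancestor of c2098aa.
Ancestors of c2098aa: {85a230f, c2098aa, fc0c25c}.
027cafe is not among them, so fast-forward is not possible.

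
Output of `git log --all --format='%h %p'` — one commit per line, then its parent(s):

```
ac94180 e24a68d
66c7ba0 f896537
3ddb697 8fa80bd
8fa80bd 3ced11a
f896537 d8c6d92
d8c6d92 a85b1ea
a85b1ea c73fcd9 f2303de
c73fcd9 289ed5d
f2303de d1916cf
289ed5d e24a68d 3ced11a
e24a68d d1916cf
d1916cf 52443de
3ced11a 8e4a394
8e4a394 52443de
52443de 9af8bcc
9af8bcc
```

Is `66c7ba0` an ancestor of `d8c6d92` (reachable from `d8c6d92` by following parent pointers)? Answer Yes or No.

Ancestors of d8c6d92: {289ed5d, 3ced11a, 52443de, 8e4a394, 9af8bcc, a85b1ea, c73fcd9, d1916cf, d8c6d92, e24a68d, f2303de}.
66c7ba0 is not in that set, so it is not an ancestor of d8c6d92.

No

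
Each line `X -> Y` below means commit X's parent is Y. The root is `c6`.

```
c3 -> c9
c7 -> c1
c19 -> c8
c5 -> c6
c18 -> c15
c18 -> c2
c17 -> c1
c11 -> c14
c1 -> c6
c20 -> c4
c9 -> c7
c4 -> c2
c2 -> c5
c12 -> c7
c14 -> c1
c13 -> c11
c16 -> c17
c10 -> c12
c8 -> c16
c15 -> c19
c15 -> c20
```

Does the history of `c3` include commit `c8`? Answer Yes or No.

Ancestors of c3: {c1, c3, c6, c7, c9}.
c8 is not in that set, so it is not an ancestor of c3.

No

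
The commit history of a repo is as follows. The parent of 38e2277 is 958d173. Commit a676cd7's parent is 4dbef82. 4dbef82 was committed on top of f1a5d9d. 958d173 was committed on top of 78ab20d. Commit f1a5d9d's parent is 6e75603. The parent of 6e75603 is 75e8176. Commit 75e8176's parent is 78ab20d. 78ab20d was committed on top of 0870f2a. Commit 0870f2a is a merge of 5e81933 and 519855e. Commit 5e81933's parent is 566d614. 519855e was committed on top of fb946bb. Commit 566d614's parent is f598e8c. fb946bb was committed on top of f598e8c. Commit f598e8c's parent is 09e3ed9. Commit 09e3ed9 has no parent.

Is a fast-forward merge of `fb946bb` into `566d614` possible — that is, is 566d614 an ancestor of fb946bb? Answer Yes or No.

A fast-forward from 566d614 to fb946bb is possible iff 566d614 is an ancestor of fb946bb.
Ancestors of fb946bb: {09e3ed9, f598e8c, fb946bb}.
566d614 is not among them, so fast-forward is not possible.

No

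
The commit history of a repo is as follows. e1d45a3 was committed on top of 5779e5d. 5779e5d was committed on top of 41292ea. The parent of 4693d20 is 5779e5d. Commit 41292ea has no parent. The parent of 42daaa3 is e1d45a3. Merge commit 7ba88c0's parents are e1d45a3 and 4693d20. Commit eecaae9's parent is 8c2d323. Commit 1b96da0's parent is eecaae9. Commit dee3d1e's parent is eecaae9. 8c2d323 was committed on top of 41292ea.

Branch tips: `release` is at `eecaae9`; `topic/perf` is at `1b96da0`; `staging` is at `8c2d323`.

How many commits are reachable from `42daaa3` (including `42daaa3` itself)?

Walking parent pointers from 42daaa3: reachable set = {41292ea, 42daaa3, 5779e5d, e1d45a3}.
That is 4 commits.

4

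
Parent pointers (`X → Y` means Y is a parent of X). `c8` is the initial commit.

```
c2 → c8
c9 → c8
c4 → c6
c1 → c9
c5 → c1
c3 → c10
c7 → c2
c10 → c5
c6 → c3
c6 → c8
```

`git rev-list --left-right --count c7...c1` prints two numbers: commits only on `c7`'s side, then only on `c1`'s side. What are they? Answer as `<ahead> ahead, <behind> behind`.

Reachable from c7: {c2, c7, c8}.
Reachable from c1: {c1, c8, c9}.
Only in c7's history (ahead): {c2, c7} — 2.
Only in c1's history (behind): {c1, c9} — 2.

2 ahead, 2 behind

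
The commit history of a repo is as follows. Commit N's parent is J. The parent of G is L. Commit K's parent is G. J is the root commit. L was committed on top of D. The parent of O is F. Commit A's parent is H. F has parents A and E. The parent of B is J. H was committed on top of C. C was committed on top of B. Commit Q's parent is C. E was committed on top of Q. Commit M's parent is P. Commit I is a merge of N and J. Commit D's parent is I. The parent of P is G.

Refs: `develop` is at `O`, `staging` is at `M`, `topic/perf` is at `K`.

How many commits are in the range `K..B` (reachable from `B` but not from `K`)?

1

Reachable from B: {B, J}.
Reachable from K: {D, G, I, J, K, L, N}.
In B's history but not K's: {B} — 1 commit.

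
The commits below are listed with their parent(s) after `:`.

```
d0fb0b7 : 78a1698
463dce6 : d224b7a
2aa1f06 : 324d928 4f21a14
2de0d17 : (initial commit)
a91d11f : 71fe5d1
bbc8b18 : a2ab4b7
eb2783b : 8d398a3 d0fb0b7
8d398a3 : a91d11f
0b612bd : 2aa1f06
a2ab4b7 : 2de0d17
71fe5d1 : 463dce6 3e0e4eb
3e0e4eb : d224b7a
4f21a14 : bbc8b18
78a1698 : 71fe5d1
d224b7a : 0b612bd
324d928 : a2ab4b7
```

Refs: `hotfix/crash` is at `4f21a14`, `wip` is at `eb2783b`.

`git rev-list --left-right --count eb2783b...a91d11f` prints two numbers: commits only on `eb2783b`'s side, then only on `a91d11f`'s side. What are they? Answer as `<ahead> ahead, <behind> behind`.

4 ahead, 0 behind

Reachable from eb2783b: {0b612bd, 2aa1f06, 2de0d17, 324d928, 3e0e4eb, 463dce6, 4f21a14, 71fe5d1, 78a1698, 8d398a3, a2ab4b7, a91d11f, bbc8b18, d0fb0b7, d224b7a, eb2783b}.
Reachable from a91d11f: {0b612bd, 2aa1f06, 2de0d17, 324d928, 3e0e4eb, 463dce6, 4f21a14, 71fe5d1, a2ab4b7, a91d11f, bbc8b18, d224b7a}.
Only in eb2783b's history (ahead): {78a1698, 8d398a3, d0fb0b7, eb2783b} — 4.
Only in a91d11f's history (behind): {} — 0.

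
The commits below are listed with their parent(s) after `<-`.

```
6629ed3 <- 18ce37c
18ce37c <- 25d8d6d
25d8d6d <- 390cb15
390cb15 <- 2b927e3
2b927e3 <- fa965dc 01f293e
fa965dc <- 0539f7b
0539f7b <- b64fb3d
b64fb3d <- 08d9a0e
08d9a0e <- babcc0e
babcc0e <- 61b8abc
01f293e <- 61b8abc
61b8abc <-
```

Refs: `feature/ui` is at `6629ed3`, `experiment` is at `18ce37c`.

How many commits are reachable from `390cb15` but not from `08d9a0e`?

Reachable from 390cb15: {01f293e, 0539f7b, 08d9a0e, 2b927e3, 390cb15, 61b8abc, b64fb3d, babcc0e, fa965dc}.
Reachable from 08d9a0e: {08d9a0e, 61b8abc, babcc0e}.
In 390cb15's history but not 08d9a0e's: {01f293e, 0539f7b, 2b927e3, 390cb15, b64fb3d, fa965dc} — 6 commits.

6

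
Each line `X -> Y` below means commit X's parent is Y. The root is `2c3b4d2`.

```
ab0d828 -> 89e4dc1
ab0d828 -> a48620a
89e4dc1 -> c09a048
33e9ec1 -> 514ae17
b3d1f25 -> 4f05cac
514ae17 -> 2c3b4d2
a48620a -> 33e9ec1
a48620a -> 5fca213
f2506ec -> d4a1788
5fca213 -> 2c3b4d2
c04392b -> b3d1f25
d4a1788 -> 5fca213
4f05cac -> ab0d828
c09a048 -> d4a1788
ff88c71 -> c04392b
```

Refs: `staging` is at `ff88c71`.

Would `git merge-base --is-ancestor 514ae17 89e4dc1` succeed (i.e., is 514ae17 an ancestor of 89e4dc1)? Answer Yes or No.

Ancestors of 89e4dc1: {2c3b4d2, 5fca213, 89e4dc1, c09a048, d4a1788}.
514ae17 is not in that set, so it is not an ancestor of 89e4dc1.

No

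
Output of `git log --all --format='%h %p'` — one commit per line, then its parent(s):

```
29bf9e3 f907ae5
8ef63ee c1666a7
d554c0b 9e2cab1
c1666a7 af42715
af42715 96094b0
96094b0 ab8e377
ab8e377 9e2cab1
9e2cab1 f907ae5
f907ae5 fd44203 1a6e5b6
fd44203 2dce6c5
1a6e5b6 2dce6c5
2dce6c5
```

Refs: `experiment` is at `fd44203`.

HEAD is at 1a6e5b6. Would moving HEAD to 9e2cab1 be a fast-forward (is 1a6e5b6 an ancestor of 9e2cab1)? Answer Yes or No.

A fast-forward from 1a6e5b6 to 9e2cab1 is possible iff 1a6e5b6 is an ancestor of 9e2cab1.
Ancestors of 9e2cab1: {1a6e5b6, 2dce6c5, 9e2cab1, f907ae5, fd44203}.
1a6e5b6 is among them, so fast-forward is possible.

Yes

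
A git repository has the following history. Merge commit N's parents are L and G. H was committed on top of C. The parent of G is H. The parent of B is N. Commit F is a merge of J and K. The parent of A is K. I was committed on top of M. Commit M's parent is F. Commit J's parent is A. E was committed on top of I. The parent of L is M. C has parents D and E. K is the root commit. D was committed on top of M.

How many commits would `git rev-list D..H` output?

4

Reachable from H: {A, C, D, E, F, H, I, J, K, M}.
Reachable from D: {A, D, F, J, K, M}.
In H's history but not D's: {C, E, H, I} — 4 commits.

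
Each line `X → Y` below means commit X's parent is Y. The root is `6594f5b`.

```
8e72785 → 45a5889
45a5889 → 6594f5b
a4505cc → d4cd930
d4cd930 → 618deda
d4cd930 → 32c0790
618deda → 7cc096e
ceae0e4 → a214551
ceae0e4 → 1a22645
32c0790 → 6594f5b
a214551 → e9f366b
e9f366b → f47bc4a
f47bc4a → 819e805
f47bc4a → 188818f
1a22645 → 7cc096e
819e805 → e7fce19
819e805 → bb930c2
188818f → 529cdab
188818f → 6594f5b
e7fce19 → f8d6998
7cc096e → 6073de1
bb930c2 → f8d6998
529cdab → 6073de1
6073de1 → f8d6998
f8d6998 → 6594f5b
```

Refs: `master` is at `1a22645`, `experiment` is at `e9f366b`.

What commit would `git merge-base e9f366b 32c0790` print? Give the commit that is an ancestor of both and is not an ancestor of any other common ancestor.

Ancestors of e9f366b: {188818f, 529cdab, 6073de1, 6594f5b, 819e805, bb930c2, e7fce19, e9f366b, f47bc4a, f8d6998}.
Ancestors of 32c0790: {32c0790, 6594f5b}.
Common ancestors: {6594f5b}.
The only common ancestor is 6594f5b, so it is the merge base.

6594f5b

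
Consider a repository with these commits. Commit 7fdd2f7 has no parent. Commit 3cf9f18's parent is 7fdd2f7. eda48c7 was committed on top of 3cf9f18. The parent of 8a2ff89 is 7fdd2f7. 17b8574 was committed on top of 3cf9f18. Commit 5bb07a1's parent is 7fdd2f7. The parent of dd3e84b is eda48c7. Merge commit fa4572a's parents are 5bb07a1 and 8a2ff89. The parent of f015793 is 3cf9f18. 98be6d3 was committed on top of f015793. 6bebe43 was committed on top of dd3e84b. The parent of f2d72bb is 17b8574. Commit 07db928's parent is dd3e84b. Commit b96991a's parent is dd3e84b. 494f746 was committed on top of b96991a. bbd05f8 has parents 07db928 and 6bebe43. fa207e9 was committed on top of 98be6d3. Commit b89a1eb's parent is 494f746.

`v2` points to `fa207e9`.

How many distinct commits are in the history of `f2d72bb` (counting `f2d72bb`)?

4

Walking parent pointers from f2d72bb: reachable set = {17b8574, 3cf9f18, 7fdd2f7, f2d72bb}.
That is 4 commits.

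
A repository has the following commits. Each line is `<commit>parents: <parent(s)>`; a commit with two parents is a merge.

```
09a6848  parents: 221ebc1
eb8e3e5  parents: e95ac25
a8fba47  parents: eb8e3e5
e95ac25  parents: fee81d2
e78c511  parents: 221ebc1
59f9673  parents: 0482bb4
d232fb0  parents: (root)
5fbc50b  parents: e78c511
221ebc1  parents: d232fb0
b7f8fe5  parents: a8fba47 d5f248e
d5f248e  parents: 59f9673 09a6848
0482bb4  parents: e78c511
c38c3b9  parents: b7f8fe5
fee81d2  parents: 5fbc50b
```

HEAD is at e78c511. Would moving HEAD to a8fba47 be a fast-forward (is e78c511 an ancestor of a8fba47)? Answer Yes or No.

Yes

A fast-forward from e78c511 to a8fba47 is possible iff e78c511 is an ancestor of a8fba47.
Ancestors of a8fba47: {221ebc1, 5fbc50b, a8fba47, d232fb0, e78c511, e95ac25, eb8e3e5, fee81d2}.
e78c511 is among them, so fast-forward is possible.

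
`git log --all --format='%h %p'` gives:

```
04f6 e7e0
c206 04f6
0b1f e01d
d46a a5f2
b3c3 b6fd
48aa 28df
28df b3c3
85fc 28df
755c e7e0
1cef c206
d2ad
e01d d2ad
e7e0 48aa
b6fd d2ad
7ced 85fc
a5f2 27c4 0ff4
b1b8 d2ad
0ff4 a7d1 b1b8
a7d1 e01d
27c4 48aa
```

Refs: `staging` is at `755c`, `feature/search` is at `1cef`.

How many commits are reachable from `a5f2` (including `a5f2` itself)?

Walking parent pointers from a5f2: reachable set = {0ff4, 27c4, 28df, 48aa, a5f2, a7d1, b1b8, b3c3, b6fd, d2ad, e01d}.
That is 11 commits.

11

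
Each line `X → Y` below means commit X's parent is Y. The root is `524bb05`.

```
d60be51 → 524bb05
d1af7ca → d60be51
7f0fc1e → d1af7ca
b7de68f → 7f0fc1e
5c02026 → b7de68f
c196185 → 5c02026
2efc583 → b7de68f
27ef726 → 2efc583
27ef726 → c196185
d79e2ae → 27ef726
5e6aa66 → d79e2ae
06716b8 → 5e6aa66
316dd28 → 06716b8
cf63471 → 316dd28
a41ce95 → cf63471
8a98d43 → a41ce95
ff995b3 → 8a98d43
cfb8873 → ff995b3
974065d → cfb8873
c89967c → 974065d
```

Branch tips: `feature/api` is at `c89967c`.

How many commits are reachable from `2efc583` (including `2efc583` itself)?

6

Walking parent pointers from 2efc583: reachable set = {2efc583, 524bb05, 7f0fc1e, b7de68f, d1af7ca, d60be51}.
That is 6 commits.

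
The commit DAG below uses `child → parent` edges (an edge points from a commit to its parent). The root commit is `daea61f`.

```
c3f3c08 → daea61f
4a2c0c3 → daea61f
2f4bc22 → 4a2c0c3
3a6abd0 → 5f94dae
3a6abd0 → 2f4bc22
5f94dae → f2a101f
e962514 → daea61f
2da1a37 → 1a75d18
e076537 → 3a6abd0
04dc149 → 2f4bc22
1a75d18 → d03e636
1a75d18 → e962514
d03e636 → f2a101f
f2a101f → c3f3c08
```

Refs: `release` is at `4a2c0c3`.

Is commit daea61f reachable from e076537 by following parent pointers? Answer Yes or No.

Ancestors of e076537 (commits reachable by following parents): {2f4bc22, 3a6abd0, 4a2c0c3, 5f94dae, c3f3c08, daea61f, e076537, f2a101f}.
daea61f is in that set, so it is an ancestor of e076537.

Yes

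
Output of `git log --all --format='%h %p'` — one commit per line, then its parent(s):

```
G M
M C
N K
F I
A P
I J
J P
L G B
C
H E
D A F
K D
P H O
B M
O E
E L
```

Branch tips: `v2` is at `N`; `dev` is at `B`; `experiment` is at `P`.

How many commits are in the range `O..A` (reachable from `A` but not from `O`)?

3

Reachable from A: {A, B, C, E, G, H, L, M, O, P}.
Reachable from O: {B, C, E, G, L, M, O}.
In A's history but not O's: {A, H, P} — 3 commits.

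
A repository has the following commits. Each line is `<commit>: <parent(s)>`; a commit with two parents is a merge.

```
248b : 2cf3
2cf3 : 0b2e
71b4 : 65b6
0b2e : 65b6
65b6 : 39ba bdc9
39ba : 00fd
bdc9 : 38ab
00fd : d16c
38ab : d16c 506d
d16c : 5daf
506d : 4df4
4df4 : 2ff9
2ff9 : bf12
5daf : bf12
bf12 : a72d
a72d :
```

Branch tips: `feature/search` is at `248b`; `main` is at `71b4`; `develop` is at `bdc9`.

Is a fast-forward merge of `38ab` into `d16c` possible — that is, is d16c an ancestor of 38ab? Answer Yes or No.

Yes

A fast-forward from d16c to 38ab is possible iff d16c is an ancestor of 38ab.
Ancestors of 38ab: {2ff9, 38ab, 4df4, 506d, 5daf, a72d, bf12, d16c}.
d16c is among them, so fast-forward is possible.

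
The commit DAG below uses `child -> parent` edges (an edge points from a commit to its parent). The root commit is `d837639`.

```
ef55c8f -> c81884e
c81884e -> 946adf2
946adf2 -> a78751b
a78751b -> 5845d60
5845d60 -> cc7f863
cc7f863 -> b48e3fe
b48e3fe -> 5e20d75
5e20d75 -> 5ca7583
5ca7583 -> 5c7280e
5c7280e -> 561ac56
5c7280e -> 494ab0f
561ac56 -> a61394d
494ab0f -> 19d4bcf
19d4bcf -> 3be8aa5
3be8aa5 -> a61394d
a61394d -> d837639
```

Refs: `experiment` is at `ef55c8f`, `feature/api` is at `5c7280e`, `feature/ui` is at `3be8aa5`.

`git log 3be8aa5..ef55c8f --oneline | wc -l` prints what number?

13

Reachable from ef55c8f: {19d4bcf, 3be8aa5, 494ab0f, 561ac56, 5845d60, 5c7280e, 5ca7583, 5e20d75, 946adf2, a61394d, a78751b, b48e3fe, c81884e, cc7f863, d837639, ef55c8f}.
Reachable from 3be8aa5: {3be8aa5, a61394d, d837639}.
In ef55c8f's history but not 3be8aa5's: {19d4bcf, 494ab0f, 561ac56, 5845d60, 5c7280e, 5ca7583, 5e20d75, 946adf2, a78751b, b48e3fe, c81884e, cc7f863, ef55c8f} — 13 commits.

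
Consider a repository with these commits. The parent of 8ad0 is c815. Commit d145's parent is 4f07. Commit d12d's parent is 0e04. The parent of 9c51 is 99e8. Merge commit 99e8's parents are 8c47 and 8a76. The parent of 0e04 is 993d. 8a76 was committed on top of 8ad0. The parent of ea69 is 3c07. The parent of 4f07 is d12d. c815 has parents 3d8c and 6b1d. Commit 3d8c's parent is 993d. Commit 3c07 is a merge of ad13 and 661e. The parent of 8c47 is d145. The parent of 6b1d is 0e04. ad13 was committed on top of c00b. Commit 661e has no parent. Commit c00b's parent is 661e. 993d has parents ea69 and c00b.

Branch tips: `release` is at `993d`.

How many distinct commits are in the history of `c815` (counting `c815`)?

Walking parent pointers from c815: reachable set = {0e04, 3c07, 3d8c, 661e, 6b1d, 993d, ad13, c00b, c815, ea69}.
That is 10 commits.

10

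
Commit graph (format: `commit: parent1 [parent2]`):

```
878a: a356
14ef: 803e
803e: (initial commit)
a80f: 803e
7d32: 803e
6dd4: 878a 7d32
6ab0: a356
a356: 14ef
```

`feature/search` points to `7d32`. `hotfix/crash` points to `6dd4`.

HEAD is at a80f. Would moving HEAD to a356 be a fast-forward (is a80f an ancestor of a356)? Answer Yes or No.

A fast-forward from a80f to a356 is possible iff a80f is an ancestor of a356.
Ancestors of a356: {14ef, 803e, a356}.
a80f is not among them, so fast-forward is not possible.

No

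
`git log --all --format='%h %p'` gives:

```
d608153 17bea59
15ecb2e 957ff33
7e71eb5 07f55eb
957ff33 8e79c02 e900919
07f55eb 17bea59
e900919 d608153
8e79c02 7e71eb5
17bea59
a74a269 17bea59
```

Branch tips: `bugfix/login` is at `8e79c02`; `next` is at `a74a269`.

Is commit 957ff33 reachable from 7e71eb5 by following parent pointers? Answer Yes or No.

No

Ancestors of 7e71eb5: {07f55eb, 17bea59, 7e71eb5}.
957ff33 is not in that set, so it is not an ancestor of 7e71eb5.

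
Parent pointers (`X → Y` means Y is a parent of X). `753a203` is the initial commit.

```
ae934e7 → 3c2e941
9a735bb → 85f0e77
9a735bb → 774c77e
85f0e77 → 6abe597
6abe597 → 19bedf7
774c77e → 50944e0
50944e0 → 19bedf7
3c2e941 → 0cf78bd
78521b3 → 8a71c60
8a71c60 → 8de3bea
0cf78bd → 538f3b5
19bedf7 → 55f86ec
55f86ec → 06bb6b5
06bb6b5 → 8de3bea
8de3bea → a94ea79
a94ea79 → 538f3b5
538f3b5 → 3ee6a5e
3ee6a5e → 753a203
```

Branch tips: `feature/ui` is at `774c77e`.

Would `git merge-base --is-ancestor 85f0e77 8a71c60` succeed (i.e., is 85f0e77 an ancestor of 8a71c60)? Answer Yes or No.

No

Ancestors of 8a71c60: {3ee6a5e, 538f3b5, 753a203, 8a71c60, 8de3bea, a94ea79}.
85f0e77 is not in that set, so it is not an ancestor of 8a71c60.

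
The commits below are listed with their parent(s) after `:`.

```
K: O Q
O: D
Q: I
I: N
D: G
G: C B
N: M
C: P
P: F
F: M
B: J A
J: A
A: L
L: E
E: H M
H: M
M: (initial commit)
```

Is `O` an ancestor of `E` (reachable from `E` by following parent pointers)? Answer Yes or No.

Ancestors of E: {E, H, M}.
O is not in that set, so it is not an ancestor of E.

No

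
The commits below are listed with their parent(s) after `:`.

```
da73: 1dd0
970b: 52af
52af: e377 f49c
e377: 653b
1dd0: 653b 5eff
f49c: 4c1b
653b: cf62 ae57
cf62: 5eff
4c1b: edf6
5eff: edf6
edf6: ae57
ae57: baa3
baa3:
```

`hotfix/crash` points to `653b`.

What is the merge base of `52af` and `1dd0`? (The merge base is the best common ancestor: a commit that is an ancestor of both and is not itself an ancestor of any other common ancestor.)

653b

Ancestors of 52af: {4c1b, 52af, 5eff, 653b, ae57, baa3, cf62, e377, edf6, f49c}.
Ancestors of 1dd0: {1dd0, 5eff, 653b, ae57, baa3, cf62, edf6}.
Common ancestors: {5eff, 653b, ae57, baa3, cf62, edf6}.
Among these, 653b is not an ancestor of any other common ancestor — it is the merge base.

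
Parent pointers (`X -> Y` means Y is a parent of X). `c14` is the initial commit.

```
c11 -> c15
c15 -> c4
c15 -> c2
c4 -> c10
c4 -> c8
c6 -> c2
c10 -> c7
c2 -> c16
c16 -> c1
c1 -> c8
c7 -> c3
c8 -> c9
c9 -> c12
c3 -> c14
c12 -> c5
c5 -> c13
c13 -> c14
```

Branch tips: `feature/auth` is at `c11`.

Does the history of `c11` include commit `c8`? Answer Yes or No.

Yes

Ancestors of c11 (commits reachable by following parents): {c1, c10, c11, c12, c13, c14, c15, c16, c2, c3, c4, c5, c7, c8, c9}.
c8 is in that set, so it is an ancestor of c11.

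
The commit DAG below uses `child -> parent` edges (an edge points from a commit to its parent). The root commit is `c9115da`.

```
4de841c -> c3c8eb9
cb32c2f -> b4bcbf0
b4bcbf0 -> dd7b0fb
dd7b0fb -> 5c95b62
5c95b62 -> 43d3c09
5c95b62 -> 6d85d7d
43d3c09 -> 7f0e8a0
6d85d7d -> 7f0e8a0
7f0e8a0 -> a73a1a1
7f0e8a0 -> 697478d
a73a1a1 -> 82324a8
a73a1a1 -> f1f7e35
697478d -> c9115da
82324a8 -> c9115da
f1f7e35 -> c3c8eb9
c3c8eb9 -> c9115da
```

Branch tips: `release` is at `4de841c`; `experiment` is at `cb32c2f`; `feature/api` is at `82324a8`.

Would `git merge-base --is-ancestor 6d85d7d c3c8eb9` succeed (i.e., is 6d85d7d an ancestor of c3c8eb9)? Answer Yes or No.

Ancestors of c3c8eb9: {c3c8eb9, c9115da}.
6d85d7d is not in that set, so it is not an ancestor of c3c8eb9.

No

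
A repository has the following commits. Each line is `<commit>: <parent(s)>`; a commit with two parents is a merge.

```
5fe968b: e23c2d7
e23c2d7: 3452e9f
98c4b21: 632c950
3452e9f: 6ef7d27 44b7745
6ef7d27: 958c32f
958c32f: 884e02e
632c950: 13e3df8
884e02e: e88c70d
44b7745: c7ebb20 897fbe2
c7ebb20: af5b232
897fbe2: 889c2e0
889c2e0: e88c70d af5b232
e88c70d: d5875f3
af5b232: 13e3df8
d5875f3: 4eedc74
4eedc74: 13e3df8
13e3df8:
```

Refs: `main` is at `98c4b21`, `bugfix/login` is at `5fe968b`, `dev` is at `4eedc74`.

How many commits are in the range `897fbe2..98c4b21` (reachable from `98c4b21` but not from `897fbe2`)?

2

Reachable from 98c4b21: {13e3df8, 632c950, 98c4b21}.
Reachable from 897fbe2: {13e3df8, 4eedc74, 889c2e0, 897fbe2, af5b232, d5875f3, e88c70d}.
In 98c4b21's history but not 897fbe2's: {632c950, 98c4b21} — 2 commits.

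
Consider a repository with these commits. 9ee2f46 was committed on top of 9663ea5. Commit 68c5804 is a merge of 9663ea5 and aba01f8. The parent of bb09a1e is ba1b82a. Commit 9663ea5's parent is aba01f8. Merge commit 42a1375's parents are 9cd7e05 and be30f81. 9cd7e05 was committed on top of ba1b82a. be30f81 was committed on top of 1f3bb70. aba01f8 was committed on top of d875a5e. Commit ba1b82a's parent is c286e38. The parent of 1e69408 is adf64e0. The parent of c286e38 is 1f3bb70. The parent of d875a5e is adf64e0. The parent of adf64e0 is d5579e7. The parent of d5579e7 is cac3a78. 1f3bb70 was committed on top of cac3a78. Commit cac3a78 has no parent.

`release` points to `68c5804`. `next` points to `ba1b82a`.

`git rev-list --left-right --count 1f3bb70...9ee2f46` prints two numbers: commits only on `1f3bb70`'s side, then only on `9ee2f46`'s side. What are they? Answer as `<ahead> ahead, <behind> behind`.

Reachable from 1f3bb70: {1f3bb70, cac3a78}.
Reachable from 9ee2f46: {9663ea5, 9ee2f46, aba01f8, adf64e0, cac3a78, d5579e7, d875a5e}.
Only in 1f3bb70's history (ahead): {1f3bb70} — 1.
Only in 9ee2f46's history (behind): {9663ea5, 9ee2f46, aba01f8, adf64e0, d5579e7, d875a5e} — 6.

1 ahead, 6 behind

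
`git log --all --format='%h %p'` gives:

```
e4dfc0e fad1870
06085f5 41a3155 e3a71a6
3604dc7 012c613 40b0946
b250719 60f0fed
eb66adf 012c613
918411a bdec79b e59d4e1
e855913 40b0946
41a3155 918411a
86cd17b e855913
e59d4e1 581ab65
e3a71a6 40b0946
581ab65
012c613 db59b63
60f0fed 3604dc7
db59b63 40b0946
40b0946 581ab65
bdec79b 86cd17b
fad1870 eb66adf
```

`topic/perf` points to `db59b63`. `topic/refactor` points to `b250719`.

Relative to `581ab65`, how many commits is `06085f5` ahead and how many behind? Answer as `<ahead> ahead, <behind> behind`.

9 ahead, 0 behind

Reachable from 06085f5: {06085f5, 40b0946, 41a3155, 581ab65, 86cd17b, 918411a, bdec79b, e3a71a6, e59d4e1, e855913}.
Reachable from 581ab65: {581ab65}.
Only in 06085f5's history (ahead): {06085f5, 40b0946, 41a3155, 86cd17b, 918411a, bdec79b, e3a71a6, e59d4e1, e855913} — 9.
Only in 581ab65's history (behind): {} — 0.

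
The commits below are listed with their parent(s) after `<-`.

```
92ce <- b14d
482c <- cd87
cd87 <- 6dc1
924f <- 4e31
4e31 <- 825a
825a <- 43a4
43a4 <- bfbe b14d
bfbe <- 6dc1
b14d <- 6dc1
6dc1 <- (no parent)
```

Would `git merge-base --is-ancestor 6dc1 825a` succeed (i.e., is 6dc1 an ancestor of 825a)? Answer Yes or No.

Yes

Ancestors of 825a (commits reachable by following parents): {43a4, 6dc1, 825a, b14d, bfbe}.
6dc1 is in that set, so it is an ancestor of 825a.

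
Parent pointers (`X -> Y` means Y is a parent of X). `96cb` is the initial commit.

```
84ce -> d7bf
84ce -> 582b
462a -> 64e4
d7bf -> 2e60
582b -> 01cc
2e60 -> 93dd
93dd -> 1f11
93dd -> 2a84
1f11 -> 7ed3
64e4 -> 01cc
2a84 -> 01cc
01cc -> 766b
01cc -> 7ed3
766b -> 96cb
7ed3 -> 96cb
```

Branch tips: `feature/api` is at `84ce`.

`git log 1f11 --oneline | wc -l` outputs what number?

Walking parent pointers from 1f11: reachable set = {1f11, 7ed3, 96cb}.
That is 3 commits.

3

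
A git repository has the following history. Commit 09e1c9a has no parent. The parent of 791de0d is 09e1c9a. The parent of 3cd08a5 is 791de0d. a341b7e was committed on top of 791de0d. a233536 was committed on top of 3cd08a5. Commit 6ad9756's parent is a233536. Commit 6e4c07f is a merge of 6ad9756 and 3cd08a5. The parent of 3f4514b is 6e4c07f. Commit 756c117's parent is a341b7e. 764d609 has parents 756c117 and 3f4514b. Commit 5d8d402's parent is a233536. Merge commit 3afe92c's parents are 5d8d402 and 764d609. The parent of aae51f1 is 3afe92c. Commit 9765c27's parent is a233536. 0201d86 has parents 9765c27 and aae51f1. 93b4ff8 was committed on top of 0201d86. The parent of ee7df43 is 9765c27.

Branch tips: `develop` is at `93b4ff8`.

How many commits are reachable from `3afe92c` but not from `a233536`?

Reachable from 3afe92c: {09e1c9a, 3afe92c, 3cd08a5, 3f4514b, 5d8d402, 6ad9756, 6e4c07f, 756c117, 764d609, 791de0d, a233536, a341b7e}.
Reachable from a233536: {09e1c9a, 3cd08a5, 791de0d, a233536}.
In 3afe92c's history but not a233536's: {3afe92c, 3f4514b, 5d8d402, 6ad9756, 6e4c07f, 756c117, 764d609, a341b7e} — 8 commits.

8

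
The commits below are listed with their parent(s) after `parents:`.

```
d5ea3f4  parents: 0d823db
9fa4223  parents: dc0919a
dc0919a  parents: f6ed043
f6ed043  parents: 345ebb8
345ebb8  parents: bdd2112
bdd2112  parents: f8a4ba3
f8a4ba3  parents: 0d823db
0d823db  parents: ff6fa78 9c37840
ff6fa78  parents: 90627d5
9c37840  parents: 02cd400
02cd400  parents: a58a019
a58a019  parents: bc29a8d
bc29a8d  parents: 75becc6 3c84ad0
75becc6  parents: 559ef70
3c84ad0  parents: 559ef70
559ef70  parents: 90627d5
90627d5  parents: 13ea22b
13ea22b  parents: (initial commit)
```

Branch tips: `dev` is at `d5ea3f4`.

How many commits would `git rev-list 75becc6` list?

4

Walking parent pointers from 75becc6: reachable set = {13ea22b, 559ef70, 75becc6, 90627d5}.
That is 4 commits.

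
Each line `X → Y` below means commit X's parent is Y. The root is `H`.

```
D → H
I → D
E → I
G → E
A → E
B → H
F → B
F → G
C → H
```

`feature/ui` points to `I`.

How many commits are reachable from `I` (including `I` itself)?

Walking parent pointers from I: reachable set = {D, H, I}.
That is 3 commits.

3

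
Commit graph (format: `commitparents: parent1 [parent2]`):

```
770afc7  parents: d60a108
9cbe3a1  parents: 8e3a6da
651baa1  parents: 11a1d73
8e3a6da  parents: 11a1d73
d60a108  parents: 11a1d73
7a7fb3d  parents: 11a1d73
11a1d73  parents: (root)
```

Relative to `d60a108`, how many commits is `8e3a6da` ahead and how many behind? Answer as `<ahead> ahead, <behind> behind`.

Reachable from 8e3a6da: {11a1d73, 8e3a6da}.
Reachable from d60a108: {11a1d73, d60a108}.
Only in 8e3a6da's history (ahead): {8e3a6da} — 1.
Only in d60a108's history (behind): {d60a108} — 1.

1 ahead, 1 behind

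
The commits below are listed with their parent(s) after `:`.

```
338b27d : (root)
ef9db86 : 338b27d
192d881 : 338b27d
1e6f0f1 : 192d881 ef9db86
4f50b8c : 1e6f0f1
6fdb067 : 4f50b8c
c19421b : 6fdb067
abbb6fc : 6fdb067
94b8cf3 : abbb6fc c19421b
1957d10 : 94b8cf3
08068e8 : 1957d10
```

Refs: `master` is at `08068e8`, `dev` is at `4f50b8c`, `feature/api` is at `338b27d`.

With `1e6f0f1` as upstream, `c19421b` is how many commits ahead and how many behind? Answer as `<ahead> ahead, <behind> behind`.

3 ahead, 0 behind

Reachable from c19421b: {192d881, 1e6f0f1, 338b27d, 4f50b8c, 6fdb067, c19421b, ef9db86}.
Reachable from 1e6f0f1: {192d881, 1e6f0f1, 338b27d, ef9db86}.
Only in c19421b's history (ahead): {4f50b8c, 6fdb067, c19421b} — 3.
Only in 1e6f0f1's history (behind): {} — 0.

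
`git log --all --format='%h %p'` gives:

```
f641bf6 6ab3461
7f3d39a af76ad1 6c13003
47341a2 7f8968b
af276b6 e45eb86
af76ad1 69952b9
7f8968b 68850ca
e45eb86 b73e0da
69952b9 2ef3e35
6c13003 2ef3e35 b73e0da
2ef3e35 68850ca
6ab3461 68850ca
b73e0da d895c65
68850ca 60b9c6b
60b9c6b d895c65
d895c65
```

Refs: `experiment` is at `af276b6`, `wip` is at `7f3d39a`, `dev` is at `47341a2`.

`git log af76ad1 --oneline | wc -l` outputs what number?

6

Walking parent pointers from af76ad1: reachable set = {2ef3e35, 60b9c6b, 68850ca, 69952b9, af76ad1, d895c65}.
That is 6 commits.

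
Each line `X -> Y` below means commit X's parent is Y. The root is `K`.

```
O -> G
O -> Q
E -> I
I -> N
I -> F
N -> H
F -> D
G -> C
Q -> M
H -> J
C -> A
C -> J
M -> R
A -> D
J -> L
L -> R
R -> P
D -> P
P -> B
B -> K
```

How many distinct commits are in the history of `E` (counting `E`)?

Walking parent pointers from E: reachable set = {B, D, E, F, H, I, J, K, L, N, P, R}.
That is 12 commits.

12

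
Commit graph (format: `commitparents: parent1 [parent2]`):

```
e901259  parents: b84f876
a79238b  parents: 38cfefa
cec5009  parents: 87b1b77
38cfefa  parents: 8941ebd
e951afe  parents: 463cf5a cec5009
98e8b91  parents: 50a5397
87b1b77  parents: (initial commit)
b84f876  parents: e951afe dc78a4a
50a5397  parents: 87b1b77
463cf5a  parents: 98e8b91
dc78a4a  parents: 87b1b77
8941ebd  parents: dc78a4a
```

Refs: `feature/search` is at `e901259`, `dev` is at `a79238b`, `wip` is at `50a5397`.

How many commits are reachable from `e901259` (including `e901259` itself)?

Walking parent pointers from e901259: reachable set = {463cf5a, 50a5397, 87b1b77, 98e8b91, b84f876, cec5009, dc78a4a, e901259, e951afe}.
That is 9 commits.

9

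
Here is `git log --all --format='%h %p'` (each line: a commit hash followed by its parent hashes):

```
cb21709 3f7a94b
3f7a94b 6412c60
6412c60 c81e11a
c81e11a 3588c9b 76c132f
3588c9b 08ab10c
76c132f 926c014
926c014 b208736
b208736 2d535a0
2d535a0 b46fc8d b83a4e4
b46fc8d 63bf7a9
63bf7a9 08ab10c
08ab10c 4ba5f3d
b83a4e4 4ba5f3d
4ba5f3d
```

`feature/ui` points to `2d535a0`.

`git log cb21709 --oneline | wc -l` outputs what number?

Walking parent pointers from cb21709: reachable set = {08ab10c, 2d535a0, 3588c9b, 3f7a94b, 4ba5f3d, 63bf7a9, 6412c60, 76c132f, 926c014, b208736, b46fc8d, b83a4e4, c81e11a, cb21709}.
That is 14 commits.

14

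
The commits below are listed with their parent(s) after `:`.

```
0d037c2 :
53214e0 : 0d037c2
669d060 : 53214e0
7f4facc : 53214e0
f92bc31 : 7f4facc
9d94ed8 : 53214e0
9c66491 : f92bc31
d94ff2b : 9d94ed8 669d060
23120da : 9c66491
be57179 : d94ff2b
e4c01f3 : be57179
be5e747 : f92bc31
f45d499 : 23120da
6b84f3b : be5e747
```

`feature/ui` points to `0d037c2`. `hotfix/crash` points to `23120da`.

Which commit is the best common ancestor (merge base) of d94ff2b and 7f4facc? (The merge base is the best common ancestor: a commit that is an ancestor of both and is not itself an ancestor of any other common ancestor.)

53214e0

Ancestors of d94ff2b: {0d037c2, 53214e0, 669d060, 9d94ed8, d94ff2b}.
Ancestors of 7f4facc: {0d037c2, 53214e0, 7f4facc}.
Common ancestors: {0d037c2, 53214e0}.
Among these, 53214e0 is not an ancestor of any other common ancestor — it is the merge base.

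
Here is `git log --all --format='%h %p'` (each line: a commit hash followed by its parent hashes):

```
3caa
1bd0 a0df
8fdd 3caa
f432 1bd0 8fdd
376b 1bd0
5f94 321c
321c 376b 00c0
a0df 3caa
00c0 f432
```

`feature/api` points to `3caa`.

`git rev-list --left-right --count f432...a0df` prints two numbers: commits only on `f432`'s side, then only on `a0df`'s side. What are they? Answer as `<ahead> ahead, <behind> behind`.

3 ahead, 0 behind

Reachable from f432: {1bd0, 3caa, 8fdd, a0df, f432}.
Reachable from a0df: {3caa, a0df}.
Only in f432's history (ahead): {1bd0, 8fdd, f432} — 3.
Only in a0df's history (behind): {} — 0.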